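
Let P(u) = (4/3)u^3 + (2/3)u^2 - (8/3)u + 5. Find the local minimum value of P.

P'(u) = 4u^2 + (4/3)u - 8/3 = 0 at u = -1, 2/3.
P''(u) = 8u + 4/3. P''(-1) = -20/3 < 0 ⇒ local maximum; P''(2/3) = 20/3 > 0 ⇒ local minimum.
So the local minimum value is P(2/3) = 317/81.

317/81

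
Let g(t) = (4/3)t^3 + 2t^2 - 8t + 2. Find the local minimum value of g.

-8/3

g'(t) = 4t^2 + 4t - 8 = 0 at t = -2, 1.
g''(t) = 8t + 4. g''(-2) = -12 < 0 ⇒ local maximum; g''(1) = 12 > 0 ⇒ local minimum.
So the local minimum value is g(1) = -8/3.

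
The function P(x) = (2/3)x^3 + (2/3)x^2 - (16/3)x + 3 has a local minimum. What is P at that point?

-109/81

P'(x) = 2x^2 + (4/3)x - 16/3 = 0 at x = -2, 4/3.
Since P''(x) = 4x + 4/3, we get P''(-2) = -20/3 < 0 ⇒ local maximum; P''(4/3) = 20/3 > 0 ⇒ local minimum.
So the local minimum value is P(4/3) = -109/81.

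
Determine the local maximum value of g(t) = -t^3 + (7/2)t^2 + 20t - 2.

Critical points: g'(t) = -3t^2 + 7t + 20 vanishes at t = -5/3, 4.
g''(t) = -6t + 7. g''(-5/3) = 17 > 0 ⇒ local minimum; g''(4) = -17 < 0 ⇒ local maximum.
Thus g has its local maximum at t = 4, with value 70.

70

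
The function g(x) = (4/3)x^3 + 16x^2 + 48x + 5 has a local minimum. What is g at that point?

g'(x) = 4x^2 + 32x + 48. Setting g'(x) = 0 gives x ∈ {-6, -2}.
Second-derivative test with g''(x) = 8x + 32: g''(-6) = -16 < 0 ⇒ local maximum; g''(-2) = 16 > 0 ⇒ local minimum.
So the local minimum value is g(-2) = -113/3.

-113/3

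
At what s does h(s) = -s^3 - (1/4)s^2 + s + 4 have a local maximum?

1/2

Critical points: h'(s) = -3s^2 - (1/2)s + 1 vanishes at s = -2/3, 1/2.
Second-derivative test with h''(s) = -6s - 1/2: h''(-2/3) = 7/2 > 0 ⇒ local minimum; h''(1/2) = -7/2 < 0 ⇒ local maximum.
So the local maximum value is h(1/2) = 69/16.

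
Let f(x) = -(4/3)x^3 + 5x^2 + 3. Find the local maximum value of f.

161/12

Critical points: f'(x) = -4x^2 + 10x vanishes at x = 0, 5/2.
Since f''(x) = -8x + 10, we get f''(0) = 10 > 0 ⇒ local minimum; f''(5/2) = -10 < 0 ⇒ local maximum.
The local maximum is f(5/2) = 161/12.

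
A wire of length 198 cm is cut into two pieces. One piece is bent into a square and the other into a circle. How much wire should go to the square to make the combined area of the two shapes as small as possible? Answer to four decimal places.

Let x be the length used for the square. Square side x/4; circle radius (198−x)/(2π).
A(x) = (x/4)² + π·((198−x)/(2π))² = x²/16 + (198−x)²/(4π) for 0 ≤ x ≤ 198. A'(x) = x/8 − (198−x)/(2π) = 0 gives x = 4·198/(π+4) ≈ 110.8996.
A'' = 1/8 + 1/(2π) > 0, so this gives the minimum combined area; x ≈ 110.8996 cm to the square.

110.8996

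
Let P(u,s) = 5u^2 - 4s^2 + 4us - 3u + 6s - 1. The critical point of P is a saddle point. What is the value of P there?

∂P/∂u = 10u + 4s - 3 = 0 and ∂P/∂s = 4u - 8s + 6 = 0, so (u, s) = (0, 3/4).
The Hessian has P_{uu} = 10, P_{ss} = -8, P_{us} = 4, giving D = -96 < 0, so the point is a saddle point.
P(0, 3/4) = 5/4.

5/4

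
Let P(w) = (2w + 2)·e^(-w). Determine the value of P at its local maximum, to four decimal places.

P'(w) = 2·e^(-w) + (2w + 2)·(-1)·e^(-w) = (-2w)·e^(-w). Since e^(-w) > 0, the only critical point is w = 0.
P''(0) has the same sign as -2 < 0, so this is a local maximum.
P(0) = (2)·e^(0) ≈ 2.0000.

2.0000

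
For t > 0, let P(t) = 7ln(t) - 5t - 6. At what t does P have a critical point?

P'(t) = 7/t − 5 = 0 gives t = 7/5.
P''(t) = -7/t², which is negative for t > 0, so this is a local maximum.
P(7/5) = 7·ln(7/5) - 7 - 6 ≈ -10.6447.

7/5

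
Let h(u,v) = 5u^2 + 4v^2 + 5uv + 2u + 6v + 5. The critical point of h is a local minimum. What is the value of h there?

∂h/∂u = 10u + 5v + 2 = 0 and ∂h/∂v = 5u + 8v + 6 = 0, so (u, v) = (14/55, -10/11).
The Hessian has h_{uu} = 10, h_{vv} = 8, h_{uv} = 5, giving D = 55 > 0 with h_{uu} > 0, so the point is a local minimum.
h(14/55, -10/11) = 139/55.

139/55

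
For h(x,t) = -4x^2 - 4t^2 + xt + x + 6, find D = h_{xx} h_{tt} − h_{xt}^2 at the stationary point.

∂h/∂x = -8x + t + 1 = 0 and ∂h/∂t = x - 8t = 0, so (x, t) = (8/63, 1/63).
The Hessian has h_{xx} = -8, h_{tt} = -8, h_{xt} = 1, giving D = 63 > 0 with h_{xx} < 0, so the point is a local maximum.
D = (-8)·(-8) − (1)^2 = 63.

63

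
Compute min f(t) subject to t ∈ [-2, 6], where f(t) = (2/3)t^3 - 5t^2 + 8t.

-124/3

The derivative is 2t^2 - 10t + 8, which vanishes at t = 1 and t = 4.
Evaluating at the critical points and endpoints: f(-2) = -124/3,  f(1) = 11/3,  f(4) = -16/3,  f(6) = 12.
Hence the absolute minimum is -124/3 at t = -2.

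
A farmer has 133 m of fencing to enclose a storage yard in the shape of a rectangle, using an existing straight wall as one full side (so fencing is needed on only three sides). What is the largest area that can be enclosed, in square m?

17689/8

Let the sides perpendicular to the wall have length x and the parallel side y, so 2x + y = 133 and the area is A = xy = x(133 − 2x).
A'(x) = 133 − 4x = 0 gives x = 133/4, and A''(x) = −4 < 0 confirms a maximum.
Then y = 133 − 2·133/4 = 133/2 and A = 17689/8.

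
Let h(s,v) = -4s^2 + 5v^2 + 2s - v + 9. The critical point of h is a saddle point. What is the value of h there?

46/5

∂h/∂s = -8s + 2 = 0 and ∂h/∂v = 10v - 1 = 0, so (s, v) = (1/4, 1/10).
The Hessian has h_{ss} = -8, h_{vv} = 10, h_{sv} = 0, giving D = -80 < 0, so the point is a saddle point.
h(1/4, 1/10) = 46/5.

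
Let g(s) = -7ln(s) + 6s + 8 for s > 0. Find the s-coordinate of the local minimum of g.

7/6

g'(s) = -7/s + 6 = 0 gives s = 7/6.
g''(s) = 7/s², which is positive for s > 0, so this is a local minimum.
g(7/6) = -7·ln(7/6) + 7 + 8 ≈ 13.9209.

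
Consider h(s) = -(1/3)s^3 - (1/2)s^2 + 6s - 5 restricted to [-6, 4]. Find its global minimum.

-37/2

h'(s) = -s^2 - s + 6, which vanishes at s = -3 and s = 2.
Evaluating at the critical points and endpoints: h(-6) = 13, h(-3) = -37/2, h(2) = 7/3, h(4) = -31/3.
Hence the absolute minimum is -37/2 at s = -3.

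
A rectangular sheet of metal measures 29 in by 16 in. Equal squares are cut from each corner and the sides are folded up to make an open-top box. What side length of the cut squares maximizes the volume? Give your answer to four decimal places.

3.3068

With cut size x, the volume is V(x) = x(29 − 2x)(16 − 2x) for 0 < x < 8.
V'(x) = 12x^2 − 180x + 464. Setting V'(x) = 0 gives x ≈ 3.3068 (the root in (0, 8)).
V''(x) = 24x − 180 is negative there, so this is the maximum; V ≈ 694.8503.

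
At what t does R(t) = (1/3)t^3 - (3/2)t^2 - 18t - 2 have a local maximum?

R'(t) = t^2 - 3t - 18 = 0 at t = -3, 6.
R''(t) = 2t - 3. R''(-3) = -9 < 0 ⇒ local maximum; R''(6) = 9 > 0 ⇒ local minimum.
The local maximum is R(-3) = 59/2.

-3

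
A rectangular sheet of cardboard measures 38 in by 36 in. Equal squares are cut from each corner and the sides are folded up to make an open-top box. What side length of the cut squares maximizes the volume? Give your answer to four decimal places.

With cut size x, the volume is V(x) = x(38 − 2x)(36 − 2x) for 0 < x < 18.
V'(x) = 12x^2 − 296x + 1368. Setting V'(x) = 0 gives x ≈ 6.1599 (the root in (0, 18)).
V''(x) = 24x − 296 is negative there, so this is the maximum; V ≈ 3745.9108.

6.1599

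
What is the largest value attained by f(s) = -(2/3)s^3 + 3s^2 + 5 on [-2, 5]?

The derivative is -2s^2 + 6s, which vanishes at s = 0 and s = 3.
Compare values at every candidate in [-2, 5]: f(-2) = 67/3, f(0) = 5, f(3) = 14, f(5) = -10/3.
The maximum over the interval is 67/3, attained at s = -2.

67/3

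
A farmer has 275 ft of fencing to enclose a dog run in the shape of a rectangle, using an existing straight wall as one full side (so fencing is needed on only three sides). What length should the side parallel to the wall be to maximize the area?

275/2

Let the sides perpendicular to the wall have length x and the parallel side y, so 2x + y = 275 and the area is A = xy = x(275 − 2x).
A'(x) = 275 − 4x = 0 gives x = 275/4, and A''(x) = −4 < 0 confirms a maximum.
Then y = 275 − 2·275/4 = 275/2 and A = 75625/8.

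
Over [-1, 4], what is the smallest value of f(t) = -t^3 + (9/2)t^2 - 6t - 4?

Differentiating, f'(t) = -3t^2 + 9t - 6; which vanishes at t = 1 and t = 2.
Compare values at every candidate in [-1, 4]: f(-1) = 15/2, f(1) = -13/2, f(2) = -6, f(4) = -20.
So the minimum is f(4) = -20.

-20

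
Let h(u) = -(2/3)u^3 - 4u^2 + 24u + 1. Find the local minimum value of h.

-143

h'(u) = -2u^2 - 8u + 24. Setting h'(u) = 0 gives u ∈ {-6, 2}.
Since h''(u) = -4u - 8, we get h''(-6) = 16 > 0 ⇒ local minimum; h''(2) = -16 < 0 ⇒ local maximum.
So the local minimum value is h(-6) = -143.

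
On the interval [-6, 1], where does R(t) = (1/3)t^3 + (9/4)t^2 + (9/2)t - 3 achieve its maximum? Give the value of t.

R'(t) = t^2 + (9/2)t + 9/2, which vanishes at t = -3 and t = -3/2.
Candidates: R(-6) = -21; R(-3) = -21/4; R(-3/2) = -93/16; R(1) = 49/12.
So the maximum is R(1) = 49/12.

1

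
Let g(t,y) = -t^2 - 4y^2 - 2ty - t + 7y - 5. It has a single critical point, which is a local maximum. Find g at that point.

7/12

∂g/∂t = -2t - 2y - 1 = 0 and ∂g/∂y = -2t - 8y + 7 = 0, so (t, y) = (-11/6, 4/3).
The Hessian has g_{tt} = -2, g_{yy} = -8, g_{ty} = -2, giving D = 12 > 0 with g_{tt} < 0, so the point is a local maximum.
g(-11/6, 4/3) = 7/12.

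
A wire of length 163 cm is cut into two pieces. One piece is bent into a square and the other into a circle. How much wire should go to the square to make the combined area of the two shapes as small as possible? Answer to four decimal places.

91.2962

Let x be the length used for the square. Square side x/4; circle radius (163−x)/(2π).
A(x) = (x/4)² + π·((163−x)/(2π))² = x²/16 + (163−x)²/(4π) for 0 ≤ x ≤ 163. A'(x) = x/8 − (163−x)/(2π) = 0 gives x = 4·163/(π+4) ≈ 91.2962.
A'' = 1/8 + 1/(2π) > 0, so this gives the minimum combined area; x ≈ 91.2962 cm to the square.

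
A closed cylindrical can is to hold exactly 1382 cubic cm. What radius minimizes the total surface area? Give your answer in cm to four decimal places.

With radius r and height h, πr²h = 1382 so h = 1382/(πr²), and S(r) = 2πr² + 2πrh = 2πr² + 2·1382/r.
S'(r) = 4πr − 2·1382/r² = 0 ⇒ r³ = 1382/(2π), so r ≈ 6.0364 and h = 2r ≈ 12.0727.
S''(r) = 4π + 4·1382/r³ > 0, so this is the minimum; S ≈ 686.8363.

6.0364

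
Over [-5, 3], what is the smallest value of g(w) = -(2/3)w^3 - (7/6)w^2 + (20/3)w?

-325/24

Differentiating, g'(w) = -2w^2 - (7/3)w + 20/3; which vanishes at w = -5/2 and w = 4/3.
Candidates: g(-5) = 125/6,  g(-5/2) = -325/24,  g(4/3) = 424/81,  g(3) = -17/2.
So the minimum is g(-5/2) = -325/24.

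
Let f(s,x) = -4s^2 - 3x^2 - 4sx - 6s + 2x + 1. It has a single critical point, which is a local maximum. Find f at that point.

51/8

∂f/∂s = -8s - 4x - 6 = 0 and ∂f/∂x = -4s - 6x + 2 = 0, so (s, x) = (-11/8, 5/4).
The Hessian has f_{ss} = -8, f_{xx} = -6, f_{sx} = -4, giving D = 32 > 0 with f_{ss} < 0, so the point is a local maximum.
f(-11/8, 5/4) = 51/8.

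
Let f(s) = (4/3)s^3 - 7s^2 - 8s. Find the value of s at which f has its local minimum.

4

Critical points: f'(s) = 4s^2 - 14s - 8 vanishes at s = -1/2, 4.
Second-derivative test with f''(s) = 8s - 14: f''(-1/2) = -18 < 0 ⇒ local maximum; f''(4) = 18 > 0 ⇒ local minimum.
So the local minimum value is f(4) = -176/3.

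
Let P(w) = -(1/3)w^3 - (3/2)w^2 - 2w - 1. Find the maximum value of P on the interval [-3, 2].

1/2

Differentiating, P'(w) = -w^2 - 3w - 2; which vanishes at w = -2 and w = -1.
Compare values at every candidate in [-3, 2]: P(-3) = 1/2; P(-2) = -1/3; P(-1) = -1/6; P(2) = -41/3.
Hence the absolute maximum is 1/2 at w = -3.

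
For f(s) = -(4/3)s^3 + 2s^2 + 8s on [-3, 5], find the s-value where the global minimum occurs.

5

The derivative is -4s^2 + 4s + 8, which vanishes at s = -1 and s = 2.
Evaluating at the critical points and endpoints: f(-3) = 30; f(-1) = -14/3; f(2) = 40/3; f(5) = -230/3.
The minimum over the interval is -230/3, attained at s = 5.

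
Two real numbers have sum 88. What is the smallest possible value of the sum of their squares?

3872

With a + b = 88, a^2 + b^2 = a^2 + (88 − a)^2.
The derivative 2a − 2(88 − a) = 4a − 176 vanishes at a = 44; second derivative 4 > 0, a minimum.
The minimum is 2·(44)^2 = 3872.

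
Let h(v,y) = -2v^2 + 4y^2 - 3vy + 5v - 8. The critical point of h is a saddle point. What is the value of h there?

∂h/∂v = -4v - 3y + 5 = 0 and ∂h/∂y = -3v + 8y = 0, so (v, y) = (40/41, 15/41).
The Hessian has h_{vv} = -4, h_{yy} = 8, h_{vy} = -3, giving D = -41 < 0, so the point is a saddle point.
h(40/41, 15/41) = -228/41.

-228/41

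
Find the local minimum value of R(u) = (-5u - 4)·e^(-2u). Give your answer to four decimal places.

-4.5553

R'(u) = (-5)·e^(-2u) + (-5u - 4)·(-2)·e^(-2u) = (10u + 3)·e^(-2u). Since e^(-2u) > 0, the only critical point is u = -3/10.
R''(-3/10) has the same sign as 10 > 0, so this is a local minimum.
R(-3/10) = (-5/2)·e^(3/5) ≈ -4.5553.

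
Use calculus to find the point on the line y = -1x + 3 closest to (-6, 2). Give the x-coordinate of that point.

-5/2

Minimize D(x)^2 = (x + 6)^2 + (-x + 1)^2.
d/dx[D^2] = 2(x + 6) + 2·(-1)·(-x + 1) = 0 ⇒ x = -5/2.
Then y = 11/2 and the distance is √(49/2) ≈ 4.9497.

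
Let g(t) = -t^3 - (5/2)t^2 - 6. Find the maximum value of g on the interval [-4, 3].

g'(t) = -3t^2 - 5t, which vanishes at t = -5/3 and t = 0.
Evaluating at the critical points and endpoints: g(-4) = 18,  g(-5/3) = -449/54,  g(0) = -6,  g(3) = -111/2.
So the maximum is g(-4) = 18.

18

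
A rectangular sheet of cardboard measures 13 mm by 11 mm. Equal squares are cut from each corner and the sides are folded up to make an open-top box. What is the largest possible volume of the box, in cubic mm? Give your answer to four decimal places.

With cut size x, the volume is V(x) = x(13 − 2x)(11 − 2x) for 0 < x < 5.5.
V'(x) = 12x^2 − 96x + 143. Setting V'(x) = 0 gives x ≈ 1.9793 (the root in (0, 5.5)).
V''(x) = 24x − 96 is negative there, so this is the maximum; V ≈ 126.0104.

126.0104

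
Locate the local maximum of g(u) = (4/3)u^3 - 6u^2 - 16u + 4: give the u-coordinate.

Critical points: g'(u) = 4u^2 - 12u - 16 vanishes at u = -1, 4.
Second-derivative test with g''(u) = 8u - 12: g''(-1) = -20 < 0 ⇒ local maximum; g''(4) = 20 > 0 ⇒ local minimum.
Thus g has its local maximum at u = -1, with value 38/3.

-1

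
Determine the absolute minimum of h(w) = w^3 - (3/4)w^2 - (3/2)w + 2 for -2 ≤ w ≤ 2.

-6

h'(w) = 3w^2 - (3/2)w - 3/2, which vanishes at w = -1/2 and w = 1.
Candidates: h(-2) = -6,  h(-1/2) = 39/16,  h(1) = 3/4,  h(2) = 4.
So the minimum is h(-2) = -6.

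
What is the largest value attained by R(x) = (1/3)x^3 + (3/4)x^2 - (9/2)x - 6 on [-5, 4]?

28/3

R'(x) = x^2 + (3/2)x - 9/2, which vanishes at x = -3 and x = 3/2.
Candidates: R(-5) = -77/12,  R(-3) = 21/4,  R(3/2) = -159/16,  R(4) = 28/3.
Hence the absolute maximum is 28/3 at x = 4.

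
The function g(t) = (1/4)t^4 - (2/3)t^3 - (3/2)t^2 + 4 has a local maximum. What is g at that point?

g'(t) = t^3 - 2t^2 - 3t. Setting g'(t) = 0 gives t ∈ {-1, 0, 3}.
Second-derivative test with g''(t) = 3t^2 - 4t - 3: g''(-1) = 4 > 0 ⇒ local minimum; g''(0) = -3 < 0 ⇒ local maximum; g''(3) = 12 > 0 ⇒ local minimum.
Thus g has its local maximum at t = 0, with value 4.

4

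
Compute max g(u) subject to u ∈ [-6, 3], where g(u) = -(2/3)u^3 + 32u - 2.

76

g'(u) = -2u^2 + 32, whose only zero in [-6, 3] is u = -4.
Candidates: g(-6) = -50,  g(-4) = -262/3,  g(3) = 76.
So the maximum is g(3) = 76.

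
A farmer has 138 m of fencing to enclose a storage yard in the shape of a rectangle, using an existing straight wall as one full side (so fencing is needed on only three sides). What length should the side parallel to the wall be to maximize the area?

Let the sides perpendicular to the wall have length x and the parallel side y, so 2x + y = 138 and the area is A = xy = x(138 − 2x).
A'(x) = 138 − 4x = 0 gives x = 69/2, and A''(x) = −4 < 0 confirms a maximum.
Then y = 138 − 2·69/2 = 69 and A = 4761/2.

69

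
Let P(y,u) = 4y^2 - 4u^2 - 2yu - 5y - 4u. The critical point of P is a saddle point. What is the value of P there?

1/17

∂P/∂y = 8y - 2u - 5 = 0 and ∂P/∂u = -2y - 8u - 4 = 0, so (y, u) = (8/17, -21/34).
The Hessian has P_{yy} = 8, P_{uu} = -8, P_{yu} = -2, giving D = -68 < 0, so the point is a saddle point.
P(8/17, -21/34) = 1/17.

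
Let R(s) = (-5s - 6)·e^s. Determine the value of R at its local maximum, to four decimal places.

By the product rule, R'(s) = (-5s - 11)·e^s. Since e^s > 0, the only critical point is s = -11/5.
R''(-11/5) has the same sign as -5 < 0, so this is a local maximum.
R(-11/5) = (5)·e^(-11/5) ≈ 0.5540.

0.5540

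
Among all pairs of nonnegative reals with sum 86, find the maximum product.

1849

With x + y = 86, the product is P(x) = x(86 − x).
P'(x) = 86 − 2x = 0 gives x = 43; P'' = −2 < 0, so this is the maximum.
P = 43·43 = 1849.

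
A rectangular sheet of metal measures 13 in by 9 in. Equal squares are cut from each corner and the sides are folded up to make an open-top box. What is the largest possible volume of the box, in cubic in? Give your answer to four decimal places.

91.4382

With cut size x, the volume is V(x) = x(13 − 2x)(9 − 2x) for 0 < x < 4.5.
V'(x) = 12x^2 − 88x + 117. Setting V'(x) = 0 gives x ≈ 1.7446 (the root in (0, 4.5)).
V''(x) = 24x − 88 is negative there, so this is the maximum; V ≈ 91.4382.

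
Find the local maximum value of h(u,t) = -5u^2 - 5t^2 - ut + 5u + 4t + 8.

977/99

∂h/∂u = -10u - t + 5 = 0 and ∂h/∂t = -u - 10t + 4 = 0, so (u, t) = (46/99, 35/99).
The Hessian has h_{uu} = -10, h_{tt} = -10, h_{ut} = -1, giving D = 99 > 0 with h_{uu} < 0, so the point is a local maximum.
h(46/99, 35/99) = 977/99.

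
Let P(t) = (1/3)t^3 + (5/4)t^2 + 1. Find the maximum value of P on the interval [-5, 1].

173/48

P'(t) = t^2 + (5/2)t, which vanishes at t = -5/2 and t = 0.
Compare values at every candidate in [-5, 1]: P(-5) = -113/12, P(-5/2) = 173/48, P(0) = 1, P(1) = 31/12.
So the maximum is P(-5/2) = 173/48.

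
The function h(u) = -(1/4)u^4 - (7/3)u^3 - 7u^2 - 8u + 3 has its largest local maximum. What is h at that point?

Critical points: h'(u) = -u^3 - 7u^2 - 14u - 8 vanishes at u = -4, -2, -1.
Second-derivative test with h''(u) = -3u^2 - 14u - 14: h''(-4) = -6 < 0 ⇒ local maximum; h''(-2) = 2 > 0 ⇒ local minimum; h''(-1) = -3 < 0 ⇒ local maximum.
Thus h has its largest local maximum at u = -4, with value 25/3.

25/3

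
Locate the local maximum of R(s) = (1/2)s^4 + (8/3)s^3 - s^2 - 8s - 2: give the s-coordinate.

-1

R'(s) = 2s^3 + 8s^2 - 2s - 8. Setting R'(s) = 0 gives s ∈ {-4, -1, 1}.
Since R''(s) = 6s^2 + 16s - 2, we get R''(-4) = 30 > 0 ⇒ local minimum; R''(-1) = -12 < 0 ⇒ local maximum; R''(1) = 20 > 0 ⇒ local minimum.
So the local maximum value is R(-1) = 17/6.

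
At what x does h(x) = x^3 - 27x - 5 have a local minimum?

3

h'(x) = 3x^2 - 27. Setting h'(x) = 0 gives x ∈ {-3, 3}.
h''(x) = 6x. h''(-3) = -18 < 0 ⇒ local maximum; h''(3) = 18 > 0 ⇒ local minimum.
The local minimum is h(3) = -59.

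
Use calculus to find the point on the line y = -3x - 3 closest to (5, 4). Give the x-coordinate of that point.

Minimize D(x)^2 = (x - 5)^2 + (-3x - 7)^2.
d/dx[D^2] = 2(x - 5) + 2·(-3)·(-3x - 7) = 0 ⇒ x = -8/5.
Then y = 9/5 and the distance is √(242/5) ≈ 6.9570.

-8/5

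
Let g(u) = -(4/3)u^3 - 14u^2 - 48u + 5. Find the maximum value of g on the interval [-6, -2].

77

g'(u) = -4u^2 - 28u - 48, which vanishes at u = -4 and u = -3.
Compare values at every candidate in [-6, -2]: g(-6) = 77, g(-4) = 175/3, g(-3) = 59, g(-2) = 167/3.
Hence the absolute maximum is 77 at u = -6.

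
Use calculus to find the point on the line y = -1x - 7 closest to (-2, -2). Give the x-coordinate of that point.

Minimize D(x)^2 = (x + 2)^2 + (-x - 5)^2.
d/dx[D^2] = 2(x + 2) + 2·(-1)·(-x - 5) = 0 ⇒ x = -7/2.
Then y = -7/2 and the distance is √(9/2) ≈ 2.1213.

-7/2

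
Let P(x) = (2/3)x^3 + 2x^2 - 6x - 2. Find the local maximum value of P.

16

Critical points: P'(x) = 2x^2 + 4x - 6 vanishes at x = -3, 1.
P''(x) = 4x + 4. P''(-3) = -8 < 0 ⇒ local maximum; P''(1) = 8 > 0 ⇒ local minimum.
The local maximum is P(-3) = 16.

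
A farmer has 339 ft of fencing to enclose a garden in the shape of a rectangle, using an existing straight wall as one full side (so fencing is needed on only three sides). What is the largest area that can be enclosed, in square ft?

114921/8

Let the sides perpendicular to the wall have length x and the parallel side y, so 2x + y = 339 and the area is A = xy = x(339 − 2x).
A'(x) = 339 − 4x = 0 gives x = 339/4, and A''(x) = −4 < 0 confirms a maximum.
Then y = 339 − 2·339/4 = 339/2 and A = 114921/8.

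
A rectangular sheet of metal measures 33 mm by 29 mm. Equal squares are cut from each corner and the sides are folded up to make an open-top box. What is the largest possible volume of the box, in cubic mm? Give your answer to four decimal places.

With cut size x, the volume is V(x) = x(33 − 2x)(29 − 2x) for 0 < x < 14.5.
V'(x) = 12x^2 − 248x + 957. Setting V'(x) = 0 gives x ≈ 5.1345 (the root in (0, 14.5)).
V''(x) = 24x − 248 is negative there, so this is the maximum; V ≈ 2186.1385.

2186.1385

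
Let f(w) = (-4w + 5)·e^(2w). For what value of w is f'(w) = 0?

3/4

f'(w) = (-4)·e^(2w) + (-4w + 5)·2·e^(2w) = (-8w + 6)·e^(2w). Since e^(2w) > 0, the only critical point is w = 3/4.
f''(3/4) has the same sign as -8 < 0, so this is a local maximum.
f(3/4) = (2)·e^(3/2) ≈ 8.9634.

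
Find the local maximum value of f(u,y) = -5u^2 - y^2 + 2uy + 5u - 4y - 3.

∂f/∂u = -10u + 2y + 5 = 0 and ∂f/∂y = 2u - 2y - 4 = 0, so (u, y) = (1/8, -15/8).
The Hessian has f_{uu} = -10, f_{yy} = -2, f_{uy} = 2, giving D = 16 > 0 with f_{uu} < 0, so the point is a local maximum.
f(1/8, -15/8) = 17/16.

17/16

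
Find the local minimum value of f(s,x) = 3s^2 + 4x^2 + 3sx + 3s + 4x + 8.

∂f/∂s = 6s + 3x + 3 = 0 and ∂f/∂x = 3s + 8x + 4 = 0, so (s, x) = (-4/13, -5/13).
The Hessian has f_{ss} = 6, f_{xx} = 8, f_{sx} = 3, giving D = 39 > 0 with f_{ss} > 0, so the point is a local minimum.
f(-4/13, -5/13) = 88/13.

88/13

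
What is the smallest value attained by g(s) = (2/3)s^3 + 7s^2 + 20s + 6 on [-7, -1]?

g'(s) = 2s^2 + 14s + 20, which vanishes at s = -5 and s = -2.
Compare values at every candidate in [-7, -1]: g(-7) = -59/3, g(-5) = -7/3, g(-2) = -34/3, g(-1) = -23/3.
So the minimum is g(-7) = -59/3.

-59/3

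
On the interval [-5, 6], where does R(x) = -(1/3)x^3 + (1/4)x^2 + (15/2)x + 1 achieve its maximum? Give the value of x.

The derivative is -x^2 + (1/2)x + 15/2, which vanishes at x = -5/2 and x = 3.
Compare values at every candidate in [-5, 6]: R(-5) = 137/12; R(-5/2) = -527/48; R(3) = 67/4; R(6) = -17.
Hence the absolute maximum is 67/4 at x = 3.

3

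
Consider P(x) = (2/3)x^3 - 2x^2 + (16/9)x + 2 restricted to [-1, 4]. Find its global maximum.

178/9

Differentiating, P'(x) = 2x^2 - 4x + 16/9; which vanishes at x = 2/3 and x = 4/3.
Candidates: P(-1) = -22/9,  P(2/3) = 202/81,  P(4/3) = 194/81,  P(4) = 178/9.
So the maximum is P(4) = 178/9.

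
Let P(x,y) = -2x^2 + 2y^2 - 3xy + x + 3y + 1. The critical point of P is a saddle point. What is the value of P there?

∂P/∂x = -4x - 3y + 1 = 0 and ∂P/∂y = -3x + 4y + 3 = 0, so (x, y) = (13/25, -9/25).
The Hessian has P_{xx} = -4, P_{yy} = 4, P_{xy} = -3, giving D = -25 < 0, so the point is a saddle point.
P(13/25, -9/25) = 18/25.

18/25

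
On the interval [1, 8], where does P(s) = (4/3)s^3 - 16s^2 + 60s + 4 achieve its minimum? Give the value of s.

1

P'(s) = 4s^2 - 32s + 60, which vanishes at s = 3 and s = 5.
Evaluating at the critical points and endpoints: P(1) = 148/3; P(3) = 76; P(5) = 212/3; P(8) = 428/3.
The minimum over the interval is 148/3, attained at s = 1.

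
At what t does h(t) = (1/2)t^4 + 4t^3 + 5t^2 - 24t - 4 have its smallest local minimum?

h'(t) = 2t^3 + 12t^2 + 10t - 24. Setting h'(t) = 0 gives t ∈ {-4, -3, 1}.
h''(t) = 6t^2 + 24t + 10. h''(-4) = 10 > 0 ⇒ local minimum; h''(-3) = -8 < 0 ⇒ local maximum; h''(1) = 40 > 0 ⇒ local minimum.
The smallest local minimum is h(1) = -37/2.

1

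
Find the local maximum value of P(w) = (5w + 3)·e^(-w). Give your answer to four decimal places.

3.3516

By the product rule, P'(w) = (-5w + 2)·e^(-w). Since e^(-w) > 0, the only critical point is w = 2/5.
P''(2/5) has the same sign as -5 < 0, so this is a local maximum.
P(2/5) = (5)·e^(-2/5) ≈ 3.3516.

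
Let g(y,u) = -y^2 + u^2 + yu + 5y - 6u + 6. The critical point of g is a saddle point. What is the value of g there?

∂g/∂y = -2y + u + 5 = 0 and ∂g/∂u = y + 2u - 6 = 0, so (y, u) = (16/5, 7/5).
The Hessian has g_{yy} = -2, g_{uu} = 2, g_{yu} = 1, giving D = -5 < 0, so the point is a saddle point.
g(16/5, 7/5) = 49/5.

49/5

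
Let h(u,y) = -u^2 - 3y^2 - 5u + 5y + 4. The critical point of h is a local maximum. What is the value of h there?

∂h/∂u = -2u - 5 = 0 and ∂h/∂y = -6y + 5 = 0, so (u, y) = (-5/2, 5/6).
The Hessian has h_{uu} = -2, h_{yy} = -6, h_{uy} = 0, giving D = 12 > 0 with h_{uu} < 0, so the point is a local maximum.
h(-5/2, 5/6) = 37/3.

37/3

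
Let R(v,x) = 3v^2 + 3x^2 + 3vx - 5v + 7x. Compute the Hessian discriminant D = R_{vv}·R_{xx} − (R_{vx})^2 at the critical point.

∂R/∂v = 6v + 3x - 5 = 0 and ∂R/∂x = 3v + 6x + 7 = 0, so (v, x) = (17/9, -19/9).
The Hessian has R_{vv} = 6, R_{xx} = 6, R_{vx} = 3, giving D = 27 > 0 with R_{vv} > 0, so the point is a local minimum.
D = (6)·(6) − (3)^2 = 27.

27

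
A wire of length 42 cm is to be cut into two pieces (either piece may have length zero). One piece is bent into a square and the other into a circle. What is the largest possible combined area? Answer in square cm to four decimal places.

Let x be the length used for the square. Square side x/4; circle radius (42−x)/(2π).
A(x) = (x/4)² + π·((42−x)/(2π))² = x²/16 + (42−x)²/(4π) for 0 ≤ x ≤ 42. A'(x) = x/8 − (42−x)/(2π) = 0 gives x = 4·42/(π+4) ≈ 23.5242.
A'' > 0, so the interior critical point is a minimum; the maximum is at an endpoint. A(0) = 140.3747 and A(42) = 110.2500, so the largest area is 140.3747.

140.3747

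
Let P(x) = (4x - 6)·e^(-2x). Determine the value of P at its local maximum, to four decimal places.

P'(x) = 4·e^(-2x) + (4x - 6)·(-2)·e^(-2x) = (-8x + 16)·e^(-2x). Since e^(-2x) > 0, the only critical point is x = 2.
P''(2) has the same sign as -8 < 0, so this is a local maximum.
P(2) = (2)·e^(-4) ≈ 0.0366.

0.0366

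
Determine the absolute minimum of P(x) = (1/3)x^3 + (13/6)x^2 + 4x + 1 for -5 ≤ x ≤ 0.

-13/2

The derivative is x^2 + (13/3)x + 4, which vanishes at x = -3 and x = -4/3.
Compare values at every candidate in [-5, 0]: P(-5) = -13/2, P(-3) = -1/2, P(-4/3) = -103/81, P(0) = 1.
So the minimum is P(-5) = -13/2.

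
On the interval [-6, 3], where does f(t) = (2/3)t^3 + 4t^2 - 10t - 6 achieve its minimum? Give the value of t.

1

f'(t) = 2t^2 + 8t - 10, which vanishes at t = -5 and t = 1.
Candidates: f(-6) = 54; f(-5) = 182/3; f(1) = -34/3; f(3) = 18.
Hence the absolute minimum is -34/3 at t = 1.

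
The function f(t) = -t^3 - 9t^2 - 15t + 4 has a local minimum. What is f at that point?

f'(t) = -3t^2 - 18t - 15. Setting f'(t) = 0 gives t ∈ {-5, -1}.
f''(t) = -6t - 18. f''(-5) = 12 > 0 ⇒ local minimum; f''(-1) = -12 < 0 ⇒ local maximum.
The local minimum is f(-5) = -21.

-21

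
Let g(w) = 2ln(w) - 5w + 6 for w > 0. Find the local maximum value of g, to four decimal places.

g'(w) = 2/w − 5 = 0 gives w = 2/5.
g''(w) = -2/w², which is negative for w > 0, so this is a local maximum.
g(2/5) = 2·ln(2/5) - 2 + 6 ≈ 2.1674.

2.1674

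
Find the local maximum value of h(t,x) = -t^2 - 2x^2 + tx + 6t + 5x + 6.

∂h/∂t = -2t + x + 6 = 0 and ∂h/∂x = t - 4x + 5 = 0, so (t, x) = (29/7, 16/7).
The Hessian has h_{tt} = -2, h_{xx} = -4, h_{tx} = 1, giving D = 7 > 0 with h_{tt} < 0, so the point is a local maximum.
h(29/7, 16/7) = 169/7.

169/7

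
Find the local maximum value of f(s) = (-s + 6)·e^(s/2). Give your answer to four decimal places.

f'(s) = (-1)·e^(s/2) + (-s + 6)·(1/2)·e^(s/2) = (-(1/2)s + 2)·e^(s/2). Since e^(s/2) > 0, the only critical point is s = 4.
f''(4) has the same sign as -1/2 < 0, so this is a local maximum.
f(4) = (2)·e^(2) ≈ 14.7781.

14.7781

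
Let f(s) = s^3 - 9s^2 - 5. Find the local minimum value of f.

f'(s) = 3s^2 - 18s = 0 at s = 0, 6.
Since f''(s) = 6s - 18, we get f''(0) = -18 < 0 ⇒ local maximum; f''(6) = 18 > 0 ⇒ local minimum.
Thus f has its local minimum at s = 6, with value -113.

-113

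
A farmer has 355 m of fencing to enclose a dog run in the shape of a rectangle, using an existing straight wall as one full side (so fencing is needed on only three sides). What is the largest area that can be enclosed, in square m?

Let the sides perpendicular to the wall have length x and the parallel side y, so 2x + y = 355 and the area is A = xy = x(355 − 2x).
A'(x) = 355 − 4x = 0 gives x = 355/4, and A''(x) = −4 < 0 confirms a maximum.
Then y = 355 − 2·355/4 = 355/2 and A = 126025/8.

126025/8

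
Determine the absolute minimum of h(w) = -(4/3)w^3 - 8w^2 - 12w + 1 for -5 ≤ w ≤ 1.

-61/3

Differentiating, h'(w) = -4w^2 - 16w - 12; which vanishes at w = -3 and w = -1.
Evaluating at the critical points and endpoints: h(-5) = 83/3, h(-3) = 1, h(-1) = 19/3, h(1) = -61/3.
So the minimum is h(1) = -61/3.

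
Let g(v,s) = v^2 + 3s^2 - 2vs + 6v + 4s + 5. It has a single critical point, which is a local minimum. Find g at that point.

-33/2

∂g/∂v = 2v - 2s + 6 = 0 and ∂g/∂s = -2v + 6s + 4 = 0, so (v, s) = (-11/2, -5/2).
The Hessian has g_{vv} = 2, g_{ss} = 6, g_{vs} = -2, giving D = 8 > 0 with g_{vv} > 0, so the point is a local minimum.
g(-11/2, -5/2) = -33/2.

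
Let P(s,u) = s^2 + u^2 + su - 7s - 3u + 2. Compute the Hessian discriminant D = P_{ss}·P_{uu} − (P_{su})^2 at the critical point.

∂P/∂s = 2s + u - 7 = 0 and ∂P/∂u = s + 2u - 3 = 0, so (s, u) = (11/3, -1/3).
The Hessian has P_{ss} = 2, P_{uu} = 2, P_{su} = 1, giving D = 3 > 0 with P_{ss} > 0, so the point is a local minimum.
D = (2)·(2) − (1)^2 = 3.

3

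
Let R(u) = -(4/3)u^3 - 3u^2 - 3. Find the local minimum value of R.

R'(u) = -4u^2 - 6u. Setting R'(u) = 0 gives u ∈ {-3/2, 0}.
R''(u) = -8u - 6. R''(-3/2) = 6 > 0 ⇒ local minimum; R''(0) = -6 < 0 ⇒ local maximum.
Thus R has its local minimum at u = -3/2, with value -21/4.

-21/4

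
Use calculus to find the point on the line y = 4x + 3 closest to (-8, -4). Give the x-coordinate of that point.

Minimize D(x)^2 = (x + 8)^2 + (4x + 7)^2.
d/dx[D^2] = 2(x + 8) + 2·4·(4x + 7) = 0 ⇒ x = -36/17.
Then y = -93/17 and the distance is √(625/17) ≈ 6.0634.

-36/17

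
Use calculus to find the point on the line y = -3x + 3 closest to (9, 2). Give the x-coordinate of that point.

6/5

Minimize D(x)^2 = (x - 9)^2 + (-3x + 1)^2.
d/dx[D^2] = 2(x - 9) + 2·(-3)·(-3x + 1) = 0 ⇒ x = 6/5.
Then y = -3/5 and the distance is √(338/5) ≈ 8.2219.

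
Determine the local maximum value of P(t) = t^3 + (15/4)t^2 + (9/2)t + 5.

53/16

Critical points: P'(t) = 3t^2 + (15/2)t + 9/2 vanishes at t = -3/2, -1.
Since P''(t) = 6t + 15/2, we get P''(-3/2) = -3/2 < 0 ⇒ local maximum; P''(-1) = 3/2 > 0 ⇒ local minimum.
Thus P has its local maximum at t = -3/2, with value 53/16.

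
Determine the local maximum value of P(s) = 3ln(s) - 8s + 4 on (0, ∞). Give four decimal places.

P'(s) = 3/s − 8 = 0 gives s = 3/8.
P''(s) = -3/s², which is negative for s > 0, so this is a local maximum.
P(3/8) = 3·ln(3/8) - 3 + 4 ≈ -1.9425.

-1.9425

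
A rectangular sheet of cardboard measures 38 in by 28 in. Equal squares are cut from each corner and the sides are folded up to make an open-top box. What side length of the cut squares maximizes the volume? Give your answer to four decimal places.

With cut size x, the volume is V(x) = x(38 − 2x)(28 − 2x) for 0 < x < 14.
V'(x) = 12x^2 − 264x + 1064. Setting V'(x) = 0 gives x ≈ 5.3138 (the root in (0, 14)).
V''(x) = 24x − 264 is negative there, so this is the maximum; V ≈ 2526.8409.

5.3138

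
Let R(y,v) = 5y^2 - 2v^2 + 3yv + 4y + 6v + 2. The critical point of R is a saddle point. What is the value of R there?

∂R/∂y = 10y + 3v + 4 = 0 and ∂R/∂v = 3y - 4v + 6 = 0, so (y, v) = (-34/49, 48/49).
The Hessian has R_{yy} = 10, R_{vv} = -4, R_{yv} = 3, giving D = -49 < 0, so the point is a saddle point.
R(-34/49, 48/49) = 174/49.

174/49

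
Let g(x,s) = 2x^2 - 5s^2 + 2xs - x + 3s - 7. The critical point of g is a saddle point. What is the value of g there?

-289/44

∂g/∂x = 4x + 2s - 1 = 0 and ∂g/∂s = 2x - 10s + 3 = 0, so (x, s) = (1/11, 7/22).
The Hessian has g_{xx} = 4, g_{ss} = -10, g_{xs} = 2, giving D = -44 < 0, so the point is a saddle point.
g(1/11, 7/22) = -289/44.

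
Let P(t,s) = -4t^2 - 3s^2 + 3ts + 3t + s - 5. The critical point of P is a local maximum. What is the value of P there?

∂P/∂t = -8t + 3s + 3 = 0 and ∂P/∂s = 3t - 6s + 1 = 0, so (t, s) = (7/13, 17/39).
The Hessian has P_{tt} = -8, P_{ss} = -6, P_{ts} = 3, giving D = 39 > 0 with P_{tt} < 0, so the point is a local maximum.
P(7/13, 17/39) = -155/39.

-155/39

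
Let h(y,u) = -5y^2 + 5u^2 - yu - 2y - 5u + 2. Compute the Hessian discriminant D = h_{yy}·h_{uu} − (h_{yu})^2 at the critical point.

-101

∂h/∂y = -10y - u - 2 = 0 and ∂h/∂u = -y + 10u - 5 = 0, so (y, u) = (-25/101, 48/101).
The Hessian has h_{yy} = -10, h_{uu} = 10, h_{yu} = -1, giving D = -101 < 0, so the point is a saddle point.
D = (-10)·(10) − (-1)^2 = -101.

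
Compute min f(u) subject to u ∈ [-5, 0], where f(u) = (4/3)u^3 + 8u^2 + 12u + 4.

f'(u) = 4u^2 + 16u + 12, which vanishes at u = -3 and u = -1.
Candidates: f(-5) = -68/3; f(-3) = 4; f(-1) = -4/3; f(0) = 4.
So the minimum is f(-5) = -68/3.

-68/3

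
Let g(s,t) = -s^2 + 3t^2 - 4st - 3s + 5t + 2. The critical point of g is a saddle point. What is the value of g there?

∂g/∂s = -2s - 4t - 3 = 0 and ∂g/∂t = -4s + 6t + 5 = 0, so (s, t) = (1/14, -11/14).
The Hessian has g_{ss} = -2, g_{tt} = 6, g_{st} = -4, giving D = -28 < 0, so the point is a saddle point.
g(1/14, -11/14) = -1/14.

-1/14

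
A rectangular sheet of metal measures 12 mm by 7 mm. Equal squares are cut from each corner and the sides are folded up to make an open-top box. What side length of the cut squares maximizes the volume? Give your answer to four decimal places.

1.4266

With cut size x, the volume is V(x) = x(12 − 2x)(7 − 2x) for 0 < x < 3.5.
V'(x) = 12x^2 − 76x + 84. Setting V'(x) = 0 gives x ≈ 1.4266 (the root in (0, 3.5)).
V''(x) = 24x − 76 is negative there, so this is the maximum; V ≈ 54.1109.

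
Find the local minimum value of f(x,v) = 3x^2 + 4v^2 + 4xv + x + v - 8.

-259/32

∂f/∂x = 6x + 4v + 1 = 0 and ∂f/∂v = 4x + 8v + 1 = 0, so (x, v) = (-1/8, -1/16).
The Hessian has f_{xx} = 6, f_{vv} = 8, f_{xv} = 4, giving D = 32 > 0 with f_{xx} > 0, so the point is a local minimum.
f(-1/8, -1/16) = -259/32.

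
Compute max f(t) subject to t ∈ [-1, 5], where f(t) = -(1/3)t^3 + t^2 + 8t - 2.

74/3

Differentiating, f'(t) = -t^2 + 2t + 8; whose only zero in [-1, 5] is t = 4.
Candidates: f(-1) = -26/3, f(4) = 74/3, f(5) = 64/3.
Hence the absolute maximum is 74/3 at t = 4.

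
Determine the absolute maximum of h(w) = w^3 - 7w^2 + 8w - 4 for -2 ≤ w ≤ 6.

8

h'(w) = 3w^2 - 14w + 8, which vanishes at w = 2/3 and w = 4.
Candidates: h(-2) = -56; h(2/3) = -40/27; h(4) = -20; h(6) = 8.
Hence the absolute maximum is 8 at w = 6.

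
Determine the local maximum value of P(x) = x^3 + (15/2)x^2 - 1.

123/2

P'(x) = 3x^2 + 15x. Setting P'(x) = 0 gives x ∈ {-5, 0}.
Since P''(x) = 6x + 15, we get P''(-5) = -15 < 0 ⇒ local maximum; P''(0) = 15 > 0 ⇒ local minimum.
Thus P has its local maximum at x = -5, with value 123/2.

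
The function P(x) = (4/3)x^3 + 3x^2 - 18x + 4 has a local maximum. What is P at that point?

49

Critical points: P'(x) = 4x^2 + 6x - 18 vanishes at x = -3, 3/2.
Second-derivative test with P''(x) = 8x + 6: P''(-3) = -18 < 0 ⇒ local maximum; P''(3/2) = 18 > 0 ⇒ local minimum.
So the local maximum value is P(-3) = 49.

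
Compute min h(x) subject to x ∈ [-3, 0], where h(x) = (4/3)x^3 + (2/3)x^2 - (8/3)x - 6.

-28

Differentiating, h'(x) = 4x^2 + (4/3)x - 8/3; whose only zero in [-3, 0] is x = -1.
Evaluating at the critical points and endpoints: h(-3) = -28, h(-1) = -4, h(0) = -6.
The minimum over the interval is -28, attained at x = -3.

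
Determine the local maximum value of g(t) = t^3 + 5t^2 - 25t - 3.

g'(t) = 3t^2 + 10t - 25. Setting g'(t) = 0 gives t ∈ {-5, 5/3}.
g''(t) = 6t + 10. g''(-5) = -20 < 0 ⇒ local maximum; g''(5/3) = 20 > 0 ⇒ local minimum.
Thus g has its local maximum at t = -5, with value 122.

122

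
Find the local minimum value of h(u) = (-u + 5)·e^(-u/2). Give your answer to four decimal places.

By the product rule, h'(u) = ((1/2)u - 7/2)·e^(-u/2). Since e^(-u/2) > 0, the only critical point is u = 7.
h''(7) has the same sign as 1/2 > 0, so this is a local minimum.
h(7) = (-2)·e^(-7/2) ≈ -0.0604.

-0.0604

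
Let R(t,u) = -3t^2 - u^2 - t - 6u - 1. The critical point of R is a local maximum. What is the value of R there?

97/12

∂R/∂t = -6t - 1 = 0 and ∂R/∂u = -2u - 6 = 0, so (t, u) = (-1/6, -3).
The Hessian has R_{tt} = -6, R_{uu} = -2, R_{tu} = 0, giving D = 12 > 0 with R_{tt} < 0, so the point is a local maximum.
R(-1/6, -3) = 97/12.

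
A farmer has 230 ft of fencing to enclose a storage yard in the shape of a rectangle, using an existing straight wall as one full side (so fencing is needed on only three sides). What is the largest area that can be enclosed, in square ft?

Let the sides perpendicular to the wall have length x and the parallel side y, so 2x + y = 230 and the area is A = xy = x(230 − 2x).
A'(x) = 230 − 4x = 0 gives x = 115/2, and A''(x) = −4 < 0 confirms a maximum.
Then y = 230 − 2·115/2 = 115 and A = 13225/2.

13225/2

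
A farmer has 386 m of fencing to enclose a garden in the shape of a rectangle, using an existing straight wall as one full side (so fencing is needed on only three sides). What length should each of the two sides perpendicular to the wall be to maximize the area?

Let the sides perpendicular to the wall have length x and the parallel side y, so 2x + y = 386 and the area is A = xy = x(386 − 2x).
A'(x) = 386 − 4x = 0 gives x = 193/2, and A''(x) = −4 < 0 confirms a maximum.
Then y = 386 − 2·193/2 = 193 and A = 37249/2.

193/2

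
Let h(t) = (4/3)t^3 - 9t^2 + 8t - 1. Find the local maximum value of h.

h'(t) = 4t^2 - 18t + 8. Setting h'(t) = 0 gives t ∈ {1/2, 4}.
Since h''(t) = 8t - 18, we get h''(1/2) = -14 < 0 ⇒ local maximum; h''(4) = 14 > 0 ⇒ local minimum.
So the local maximum value is h(1/2) = 11/12.

11/12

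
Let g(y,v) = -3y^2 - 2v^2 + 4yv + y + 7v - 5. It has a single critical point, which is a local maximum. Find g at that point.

137/8

∂g/∂y = -6y + 4v + 1 = 0 and ∂g/∂v = 4y - 4v + 7 = 0, so (y, v) = (4, 23/4).
The Hessian has g_{yy} = -6, g_{vv} = -4, g_{yv} = 4, giving D = 8 > 0 with g_{yy} < 0, so the point is a local maximum.
g(4, 23/4) = 137/8.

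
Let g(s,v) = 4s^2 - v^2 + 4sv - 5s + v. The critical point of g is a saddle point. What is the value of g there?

-1/32

∂g/∂s = 8s + 4v - 5 = 0 and ∂g/∂v = 4s - 2v + 1 = 0, so (s, v) = (3/16, 7/8).
The Hessian has g_{ss} = 8, g_{vv} = -2, g_{sv} = 4, giving D = -32 < 0, so the point is a saddle point.
g(3/16, 7/8) = -1/32.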